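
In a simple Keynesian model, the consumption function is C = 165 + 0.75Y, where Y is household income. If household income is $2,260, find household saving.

S = 400

C = 165 + 0.75(2260) = 165 + 1695 = 1860
S = Y − C = 2260 − 1860 = 400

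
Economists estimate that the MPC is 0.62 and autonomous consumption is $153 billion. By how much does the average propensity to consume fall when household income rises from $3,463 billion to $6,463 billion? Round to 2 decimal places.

ΔAPC = 0.02

At Y = 3463: C = 153 + 0.62(3463) = 2300.06, APC = 2300.06/3463 = 0.664
At Y = 6463: C = 4160.06, APC = 4160.06/6463 = 0.644
Fall in APC = 0.664 − 0.644 = 0.02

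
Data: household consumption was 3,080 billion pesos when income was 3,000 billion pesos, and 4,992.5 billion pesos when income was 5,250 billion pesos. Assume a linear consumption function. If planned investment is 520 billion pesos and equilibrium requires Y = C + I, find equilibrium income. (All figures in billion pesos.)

Y = 7000

MPC = (4992.5 − 3080)/(5250 − 3000) = 1912.5/2250 = 0.85
a = 3080 − 0.85(3000) = 530
Equilibrium: Y = 530 + 0.85Y + 520
0.15Y = 1050, so Y = 1050/0.15 = 7000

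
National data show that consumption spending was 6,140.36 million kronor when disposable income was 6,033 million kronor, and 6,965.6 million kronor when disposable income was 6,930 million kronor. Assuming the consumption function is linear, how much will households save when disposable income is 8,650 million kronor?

S = 102

MPC = (6965.6 − 6140.36)/(6930 − 6033) = 825.24/897 = 0.92
a = 6140.36 − 0.92(6033) = 6140.36 − 5550.36 = 590
C = 590 + 0.92(8650) = 8548
S = 8650 − 8548 = 102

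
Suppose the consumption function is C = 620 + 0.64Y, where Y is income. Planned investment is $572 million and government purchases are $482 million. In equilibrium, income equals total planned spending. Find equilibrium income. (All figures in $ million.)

Y = C + I + G = 620 + 0.64Y + 572 + 482
Y − 0.64Y = 1674
0.36Y = 1674, so Y = 1674/0.36 = 4650

Y = 4650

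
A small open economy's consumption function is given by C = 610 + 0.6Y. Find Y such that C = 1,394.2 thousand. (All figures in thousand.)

Y = 1307

610 + 0.6Y = 1394.2
0.6Y = 784.2, so Y = 784.2/0.6 = 1307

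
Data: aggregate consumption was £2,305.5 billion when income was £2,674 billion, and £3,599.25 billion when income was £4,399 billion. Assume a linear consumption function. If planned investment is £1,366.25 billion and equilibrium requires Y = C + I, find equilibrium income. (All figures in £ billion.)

Y = 6665

MPC = (3599.25 − 2305.5)/(4399 − 2674) = 1293.75/1725 = 0.75
a = 2305.5 − 0.75(2674) = 300
Equilibrium: Y = 300 + 0.75Y + 1366.25
0.25Y = 1666.25, so Y = 1666.25/0.25 = 6665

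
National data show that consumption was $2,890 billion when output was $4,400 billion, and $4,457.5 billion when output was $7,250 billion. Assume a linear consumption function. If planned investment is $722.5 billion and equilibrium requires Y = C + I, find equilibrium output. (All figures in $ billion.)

MPC = (4457.5 − 2890)/(7250 − 4400) = 1567.5/2850 = 0.55
a = 2890 − 0.55(4400) = 470
Equilibrium: Y = 470 + 0.55Y + 722.5
0.45Y = 1192.5, so Y = 1192.5/0.45 = 2650

Y = 2650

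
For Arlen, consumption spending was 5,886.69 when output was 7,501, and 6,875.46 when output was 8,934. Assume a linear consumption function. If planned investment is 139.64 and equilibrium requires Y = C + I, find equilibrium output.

MPC = (6875.46 − 5886.69)/(8934 − 7501) = 988.77/1433 = 0.69
a = 5886.69 − 0.69(7501) = 711
Equilibrium: Y = 711 + 0.69Y + 139.64
0.31Y = 850.64, so Y = 850.64/0.31 = 2744

Y = 2744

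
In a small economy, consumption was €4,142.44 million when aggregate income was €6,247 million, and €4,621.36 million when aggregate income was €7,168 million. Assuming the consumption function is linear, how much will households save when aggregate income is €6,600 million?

S = 2274

MPC = (4621.36 − 4142.44)/(7168 − 6247) = 478.92/921 = 0.52
a = 4142.44 − 0.52(6247) = 4142.44 − 3248.44 = 894
C = 894 + 0.52(6600) = 4326
S = 6600 − 4326 = 2274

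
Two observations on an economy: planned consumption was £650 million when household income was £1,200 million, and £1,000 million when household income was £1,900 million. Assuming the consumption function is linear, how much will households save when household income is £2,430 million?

MPC = (1000 − 650)/(1900 − 1200) = 350/700 = 0.5
a = 650 − 0.5(1200) = 650 − 600 = 50
C = 50 + 0.5(2430) = 1265
S = 2430 − 1265 = 1165

S = 1165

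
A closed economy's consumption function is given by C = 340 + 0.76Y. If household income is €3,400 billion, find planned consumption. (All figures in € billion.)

C = 340 + 0.76(3400) = 340 + 2584 = 2924

C = 2924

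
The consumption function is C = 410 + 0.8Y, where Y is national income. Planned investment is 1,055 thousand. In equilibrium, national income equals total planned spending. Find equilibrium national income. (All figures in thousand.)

Y = C + I = 410 + 0.8Y + 1055
Y − 0.8Y = 1465
0.2Y = 1465, so Y = 1465/0.2 = 7325

Y = 7325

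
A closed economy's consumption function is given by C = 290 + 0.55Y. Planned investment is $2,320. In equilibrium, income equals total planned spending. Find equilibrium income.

Y = C + I = 290 + 0.55Y + 2320
Y − 0.55Y = 2610
0.45Y = 2610, so Y = 2610/0.45 = 5800

Y = 5800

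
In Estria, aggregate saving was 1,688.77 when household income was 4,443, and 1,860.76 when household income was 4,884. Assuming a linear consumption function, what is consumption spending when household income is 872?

C = 575.92

MPS = ΔS/ΔY = (1860.76 − 1688.77)/(4884 − 4443) = 171.99/441 = 0.39
MPC = 1 − MPS = 0.61
Autonomous saving = 1688.77 − 0.39(4443) = -44, so a = 44
C = 44 + 0.61(872) = 44 + 531.92 = 575.92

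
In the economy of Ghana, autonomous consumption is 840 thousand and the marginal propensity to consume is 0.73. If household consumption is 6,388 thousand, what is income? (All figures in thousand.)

840 + 0.73Y = 6388
0.73Y = 5548, so Y = 5548/0.73 = 7600

Y = 7600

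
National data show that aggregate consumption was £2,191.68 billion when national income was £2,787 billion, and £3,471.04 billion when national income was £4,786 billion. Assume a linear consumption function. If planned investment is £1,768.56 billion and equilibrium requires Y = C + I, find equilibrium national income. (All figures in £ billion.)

MPC = (3471.04 − 2191.68)/(4786 − 2787) = 1279.36/1999 = 0.64
a = 2191.68 − 0.64(2787) = 408
Equilibrium: Y = 408 + 0.64Y + 1768.56
0.36Y = 2176.56, so Y = 2176.56/0.36 = 6046

Y = 6046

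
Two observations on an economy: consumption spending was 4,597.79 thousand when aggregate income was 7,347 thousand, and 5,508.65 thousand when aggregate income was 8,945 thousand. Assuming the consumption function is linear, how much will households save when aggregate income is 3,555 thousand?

MPC = (5508.65 − 4597.79)/(8945 − 7347) = 910.86/1598 = 0.57
a = 4597.79 − 0.57(7347) = 4597.79 − 4187.79 = 410
C = 410 + 0.57(3555) = 2436.35
S = 3555 − 2436.35 = 1118.65

S = 1118.65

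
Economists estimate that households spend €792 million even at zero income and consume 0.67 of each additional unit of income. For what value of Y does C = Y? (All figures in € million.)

At break-even, C = Y: 792 + 0.67Y = Y
0.33Y = 792, so Y = 792/0.33 = 2400

Y = 2400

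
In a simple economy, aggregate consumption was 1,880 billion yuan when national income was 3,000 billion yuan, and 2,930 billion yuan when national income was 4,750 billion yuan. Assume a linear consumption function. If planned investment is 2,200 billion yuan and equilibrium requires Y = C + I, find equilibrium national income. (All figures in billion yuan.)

Y = 5700

MPC = (2930 − 1880)/(4750 − 3000) = 1050/1750 = 0.6
a = 1880 − 0.6(3000) = 80
Equilibrium: Y = 80 + 0.6Y + 2200
0.4Y = 2280, so Y = 2280/0.4 = 5700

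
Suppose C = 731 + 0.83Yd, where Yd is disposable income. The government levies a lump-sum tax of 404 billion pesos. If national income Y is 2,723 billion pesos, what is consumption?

C = 2655.77

Yd = Y − T = 2723 − 404 = 2319
C = 731 + 0.83(2319) = 731 + 1924.77 = 2655.77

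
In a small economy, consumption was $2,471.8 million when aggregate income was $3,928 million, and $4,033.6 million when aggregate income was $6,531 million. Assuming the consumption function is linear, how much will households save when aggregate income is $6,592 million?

MPC = (4033.6 − 2471.8)/(6531 − 3928) = 1561.8/2603 = 0.6
a = 2471.8 − 0.6(3928) = 2471.8 − 2356.8 = 115
C = 115 + 0.6(6592) = 4070.2
S = 6592 − 4070.2 = 2521.8

S = 2521.8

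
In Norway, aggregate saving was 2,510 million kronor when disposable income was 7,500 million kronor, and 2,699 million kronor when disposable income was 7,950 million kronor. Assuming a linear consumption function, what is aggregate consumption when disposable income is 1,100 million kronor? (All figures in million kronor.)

MPS = ΔS/ΔY = (2699 − 2510)/(7950 − 7500) = 189/450 = 0.42
MPC = 1 − MPS = 0.58
Autonomous saving = 2510 − 0.42(7500) = -640, so a = 640
C = 640 + 0.58(1100) = 640 + 638 = 1278

C = 1278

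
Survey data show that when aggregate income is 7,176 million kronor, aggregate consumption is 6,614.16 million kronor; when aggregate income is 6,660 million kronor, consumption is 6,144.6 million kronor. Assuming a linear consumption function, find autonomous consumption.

a = 84

MPC = ΔC/ΔY = (6614.16 − 6144.6)/(7176 − 6660) = 469.56/516 = 0.91
a = C − MPC·Y = 6144.6 − 0.91(6660) = 6144.6 − 6060.6 = 84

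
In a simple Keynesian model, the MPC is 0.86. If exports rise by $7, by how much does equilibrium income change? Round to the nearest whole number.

ΔY ≈ 50

The multiplier is 1/(1 − MPC) = 1/0.14.
ΔY = 7/0.14 = 50.00 ≈ 50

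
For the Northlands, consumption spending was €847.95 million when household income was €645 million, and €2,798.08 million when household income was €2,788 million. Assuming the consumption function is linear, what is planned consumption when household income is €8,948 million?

MPC = (2798.08 − 847.95)/(2788 − 645) = 1950.13/2143 = 0.91
a = 847.95 − 0.91(645) = 847.95 − 586.95 = 261
C = 261 + 0.91(8948) = 261 + 8142.68 = 8403.68

C = 8403.68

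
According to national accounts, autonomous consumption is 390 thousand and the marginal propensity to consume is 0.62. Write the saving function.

S = -390 + 0.38Y

S = Y − C = Y − (390 + 0.62Y) = -390 + (1 − 0.62)Y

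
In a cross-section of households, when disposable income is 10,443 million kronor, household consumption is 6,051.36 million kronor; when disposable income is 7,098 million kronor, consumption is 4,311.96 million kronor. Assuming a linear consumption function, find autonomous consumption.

MPC = ΔC/ΔY = (6051.36 − 4311.96)/(10443 − 7098) = 1739.4/3345 = 0.52
a = C − MPC·Y = 4311.96 − 0.52(7098) = 4311.96 − 3690.96 = 621

a = 621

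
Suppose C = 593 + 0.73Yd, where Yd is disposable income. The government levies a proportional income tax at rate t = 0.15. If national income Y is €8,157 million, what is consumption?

C = 5654.4185

Yd = (1 − 0.15)(8157) = 0.85(8157) = 6933.45
C = 593 + 0.73(6933.45) = 593 + 5061.4185 = 5654.4185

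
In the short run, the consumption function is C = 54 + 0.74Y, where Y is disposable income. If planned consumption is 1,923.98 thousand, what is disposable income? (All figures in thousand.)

Y = 2527

54 + 0.74Y = 1923.98
0.74Y = 1869.98, so Y = 1869.98/0.74 = 2527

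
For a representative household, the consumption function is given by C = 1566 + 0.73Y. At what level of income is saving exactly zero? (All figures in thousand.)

Y = 5800

At break-even, C = Y: 1566 + 0.73Y = Y
0.27Y = 1566, so Y = 1566/0.27 = 5800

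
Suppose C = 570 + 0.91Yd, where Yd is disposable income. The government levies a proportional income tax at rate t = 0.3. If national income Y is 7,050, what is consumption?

Yd = (1 − 0.3)(7050) = 0.7(7050) = 4935
C = 570 + 0.91(4935) = 570 + 4490.85 = 5060.85

C = 5060.85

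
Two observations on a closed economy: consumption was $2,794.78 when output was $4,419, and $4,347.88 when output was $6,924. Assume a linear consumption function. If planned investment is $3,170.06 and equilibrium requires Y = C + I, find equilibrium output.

MPC = (4347.88 − 2794.78)/(6924 − 4419) = 1553.1/2505 = 0.62
a = 2794.78 − 0.62(4419) = 55
Equilibrium: Y = 55 + 0.62Y + 3170.06
0.38Y = 3225.06, so Y = 3225.06/0.38 = 8487

Y = 8487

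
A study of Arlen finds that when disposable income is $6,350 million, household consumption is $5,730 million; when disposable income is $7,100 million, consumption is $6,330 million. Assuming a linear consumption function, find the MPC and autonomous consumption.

MPC = 0.8; a = 650

MPC = ΔC/ΔY = (6330 − 5730)/(7100 − 6350) = 600/750 = 0.8
a = C − MPC·Y = 5730 − 0.8(6350) = 5730 − 5080 = 650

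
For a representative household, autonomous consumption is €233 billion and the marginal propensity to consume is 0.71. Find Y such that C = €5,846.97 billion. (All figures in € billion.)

233 + 0.71Y = 5846.97
0.71Y = 5613.97, so Y = 5613.97/0.71 = 7907

Y = 7907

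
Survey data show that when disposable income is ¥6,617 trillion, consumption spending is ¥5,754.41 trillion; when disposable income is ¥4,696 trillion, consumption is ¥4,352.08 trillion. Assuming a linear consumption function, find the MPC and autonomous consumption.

MPC = 0.73; a = 924

MPC = ΔC/ΔY = (5754.41 − 4352.08)/(6617 − 4696) = 1402.33/1921 = 0.73
a = C − MPC·Y = 4352.08 − 0.73(4696) = 4352.08 − 3428.08 = 924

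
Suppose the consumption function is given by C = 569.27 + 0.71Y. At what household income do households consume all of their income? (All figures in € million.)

Y = 1963

At break-even, C = Y: 569.27 + 0.71Y = Y
0.29Y = 569.27, so Y = 569.27/0.29 = 1963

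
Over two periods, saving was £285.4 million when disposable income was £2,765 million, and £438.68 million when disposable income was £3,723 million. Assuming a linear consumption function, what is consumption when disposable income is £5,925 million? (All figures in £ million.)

C = 5134

MPS = ΔS/ΔY = (438.68 − 285.4)/(3723 − 2765) = 153.28/958 = 0.16
MPC = 1 − MPS = 0.84
Autonomous saving = 285.4 − 0.16(2765) = -157, so a = 157
C = 157 + 0.84(5925) = 157 + 4977 = 5134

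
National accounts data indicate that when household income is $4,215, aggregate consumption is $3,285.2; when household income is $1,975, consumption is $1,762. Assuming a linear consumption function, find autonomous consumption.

MPC = ΔC/ΔY = (3285.2 − 1762)/(4215 − 1975) = 1523.2/2240 = 0.68
a = C − MPC·Y = 1762 − 0.68(1975) = 1762 − 1343 = 419

a = 419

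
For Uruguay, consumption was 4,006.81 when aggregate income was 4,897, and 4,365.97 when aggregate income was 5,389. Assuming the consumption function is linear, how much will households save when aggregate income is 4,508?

S = 785.16

MPC = (4365.97 − 4006.81)/(5389 − 4897) = 359.16/492 = 0.73
a = 4006.81 − 0.73(4897) = 4006.81 − 3574.81 = 432
C = 432 + 0.73(4508) = 3722.84
S = 4508 − 3722.84 = 785.16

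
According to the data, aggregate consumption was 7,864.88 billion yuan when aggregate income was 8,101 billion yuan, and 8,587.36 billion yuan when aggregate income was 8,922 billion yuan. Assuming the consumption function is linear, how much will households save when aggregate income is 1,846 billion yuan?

S = -514.48

MPC = (8587.36 − 7864.88)/(8922 − 8101) = 722.48/821 = 0.88
a = 7864.88 − 0.88(8101) = 7864.88 − 7128.88 = 736
C = 736 + 0.88(1846) = 2360.48
S = 1846 − 2360.48 = -514.48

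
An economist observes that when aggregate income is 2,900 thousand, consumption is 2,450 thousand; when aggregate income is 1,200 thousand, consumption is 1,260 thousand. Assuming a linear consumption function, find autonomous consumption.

MPC = ΔC/ΔY = (2450 − 1260)/(2900 − 1200) = 1190/1700 = 0.7
a = C − MPC·Y = 1260 − 0.7(1200) = 1260 − 840 = 420

a = 420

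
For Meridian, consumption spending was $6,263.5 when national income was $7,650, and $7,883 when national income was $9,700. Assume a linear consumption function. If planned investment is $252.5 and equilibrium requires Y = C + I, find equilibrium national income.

MPC = (7883 − 6263.5)/(9700 − 7650) = 1619.5/2050 = 0.79
a = 6263.5 − 0.79(7650) = 220
Equilibrium: Y = 220 + 0.79Y + 252.5
0.21Y = 472.5, so Y = 472.5/0.21 = 2250

Y = 2250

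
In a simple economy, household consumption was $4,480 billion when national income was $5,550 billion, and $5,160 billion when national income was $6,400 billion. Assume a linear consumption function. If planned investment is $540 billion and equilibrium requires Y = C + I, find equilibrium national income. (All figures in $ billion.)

Y = 2900

MPC = (5160 − 4480)/(6400 − 5550) = 680/850 = 0.8
a = 4480 − 0.8(5550) = 40
Equilibrium: Y = 40 + 0.8Y + 540
0.2Y = 580, so Y = 580/0.2 = 2900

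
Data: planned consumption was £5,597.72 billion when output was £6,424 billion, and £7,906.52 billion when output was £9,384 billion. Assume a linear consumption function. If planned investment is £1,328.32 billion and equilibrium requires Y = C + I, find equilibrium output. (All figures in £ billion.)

MPC = (7906.52 − 5597.72)/(9384 − 6424) = 2308.8/2960 = 0.78
a = 5597.72 − 0.78(6424) = 587
Equilibrium: Y = 587 + 0.78Y + 1328.32
0.22Y = 1915.32, so Y = 1915.32/0.22 = 8706

Y = 8706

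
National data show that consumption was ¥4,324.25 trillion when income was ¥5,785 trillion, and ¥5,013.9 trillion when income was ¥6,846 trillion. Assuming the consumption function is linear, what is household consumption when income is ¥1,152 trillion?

MPC = (5013.9 − 4324.25)/(6846 − 5785) = 689.65/1061 = 0.65
a = 4324.25 − 0.65(5785) = 4324.25 − 3760.25 = 564
C = 564 + 0.65(1152) = 564 + 748.8 = 1312.8

C = 1312.8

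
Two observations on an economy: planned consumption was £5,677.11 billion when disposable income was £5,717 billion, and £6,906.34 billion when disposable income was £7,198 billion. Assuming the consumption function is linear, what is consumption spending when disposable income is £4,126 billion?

C = 4356.58

MPC = (6906.34 − 5677.11)/(7198 − 5717) = 1229.23/1481 = 0.83
a = 5677.11 − 0.83(5717) = 5677.11 − 4745.11 = 932
C = 932 + 0.83(4126) = 932 + 3424.58 = 4356.58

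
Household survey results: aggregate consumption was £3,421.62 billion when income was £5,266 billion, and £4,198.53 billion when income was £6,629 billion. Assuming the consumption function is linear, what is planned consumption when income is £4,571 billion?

MPC = (4198.53 − 3421.62)/(6629 − 5266) = 776.91/1363 = 0.57
a = 3421.62 − 0.57(5266) = 3421.62 − 3001.62 = 420
C = 420 + 0.57(4571) = 420 + 2605.47 = 3025.47

C = 3025.47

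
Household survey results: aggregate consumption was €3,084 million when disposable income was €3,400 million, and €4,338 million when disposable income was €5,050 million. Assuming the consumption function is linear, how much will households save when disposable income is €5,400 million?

MPC = (4338 − 3084)/(5050 − 3400) = 1254/1650 = 0.76
a = 3084 − 0.76(3400) = 3084 − 2584 = 500
C = 500 + 0.76(5400) = 4604
S = 5400 − 4604 = 796

S = 796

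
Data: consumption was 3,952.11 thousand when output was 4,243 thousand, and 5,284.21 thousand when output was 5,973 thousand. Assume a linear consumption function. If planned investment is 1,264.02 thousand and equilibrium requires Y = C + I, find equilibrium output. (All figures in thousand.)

MPC = (5284.21 − 3952.11)/(5973 − 4243) = 1332.1/1730 = 0.77
a = 3952.11 − 0.77(4243) = 685
Equilibrium: Y = 685 + 0.77Y + 1264.02
0.23Y = 1949.02, so Y = 1949.02/0.23 = 8474

Y = 8474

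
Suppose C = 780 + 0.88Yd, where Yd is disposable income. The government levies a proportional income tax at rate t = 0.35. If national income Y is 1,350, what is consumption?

Yd = (1 − 0.35)(1350) = 0.65(1350) = 877.5
C = 780 + 0.88(877.5) = 780 + 772.2 = 1552.2

C = 1552.2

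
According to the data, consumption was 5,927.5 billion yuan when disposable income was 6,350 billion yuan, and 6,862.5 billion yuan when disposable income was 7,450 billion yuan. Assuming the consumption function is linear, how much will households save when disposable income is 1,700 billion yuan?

MPC = (6862.5 − 5927.5)/(7450 − 6350) = 935/1100 = 0.85
a = 5927.5 − 0.85(6350) = 5927.5 − 5397.5 = 530
C = 530 + 0.85(1700) = 1975
S = 1700 − 1975 = -275

S = -275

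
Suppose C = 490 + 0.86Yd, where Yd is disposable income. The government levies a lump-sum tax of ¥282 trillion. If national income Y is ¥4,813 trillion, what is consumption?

C = 4386.66

Yd = Y − T = 4813 − 282 = 4531
C = 490 + 0.86(4531) = 490 + 3896.66 = 4386.66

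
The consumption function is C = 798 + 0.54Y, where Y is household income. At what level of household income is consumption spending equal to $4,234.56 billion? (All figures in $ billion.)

798 + 0.54Y = 4234.56
0.54Y = 3436.56, so Y = 3436.56/0.54 = 6364

Y = 6364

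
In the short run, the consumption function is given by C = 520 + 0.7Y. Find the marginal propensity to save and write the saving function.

MPS = 1 − MPC = 1 − 0.7 = 0.3
S = Y − C = -520 + 0.3Y

MPS = 0.3; S = -520 + 0.3Y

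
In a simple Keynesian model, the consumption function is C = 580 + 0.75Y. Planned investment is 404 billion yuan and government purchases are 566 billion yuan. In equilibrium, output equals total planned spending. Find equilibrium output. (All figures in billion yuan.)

Y = C + I + G = 580 + 0.75Y + 404 + 566
Y − 0.75Y = 1550
0.25Y = 1550, so Y = 1550/0.25 = 6200

Y = 6200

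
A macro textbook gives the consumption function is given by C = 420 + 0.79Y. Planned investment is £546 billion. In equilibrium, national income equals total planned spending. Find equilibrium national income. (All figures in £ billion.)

Y = C + I = 420 + 0.79Y + 546
Y − 0.79Y = 966
0.21Y = 966, so Y = 966/0.21 = 4600

Y = 4600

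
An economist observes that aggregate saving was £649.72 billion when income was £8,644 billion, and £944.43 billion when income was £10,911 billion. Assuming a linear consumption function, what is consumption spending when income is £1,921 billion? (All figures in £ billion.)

MPS = ΔS/ΔY = (944.43 − 649.72)/(10911 − 8644) = 294.71/2267 = 0.13
MPC = 1 − MPS = 0.87
Autonomous saving = 649.72 − 0.13(8644) = -474, so a = 474
C = 474 + 0.87(1921) = 474 + 1671.27 = 2145.27

C = 2145.27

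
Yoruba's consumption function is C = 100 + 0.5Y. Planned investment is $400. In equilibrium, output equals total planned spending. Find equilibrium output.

Y = 1000

Y = C + I = 100 + 0.5Y + 400
Y − 0.5Y = 500
0.5Y = 500, so Y = 500/0.5 = 1000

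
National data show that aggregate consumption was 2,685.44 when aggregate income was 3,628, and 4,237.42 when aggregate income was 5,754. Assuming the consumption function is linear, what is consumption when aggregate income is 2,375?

C = 1770.75

MPC = (4237.42 − 2685.44)/(5754 − 3628) = 1551.98/2126 = 0.73
a = 2685.44 − 0.73(3628) = 2685.44 − 2648.44 = 37
C = 37 + 0.73(2375) = 37 + 1733.75 = 1770.75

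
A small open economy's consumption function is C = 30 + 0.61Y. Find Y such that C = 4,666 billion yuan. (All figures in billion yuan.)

30 + 0.61Y = 4666
0.61Y = 4636, so Y = 4636/0.61 = 7600

Y = 7600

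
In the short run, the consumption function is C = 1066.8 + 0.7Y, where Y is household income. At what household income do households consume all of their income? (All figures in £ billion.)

Y = 3556

At break-even, C = Y: 1066.8 + 0.7Y = Y
0.3Y = 1066.8, so Y = 1066.8/0.3 = 3556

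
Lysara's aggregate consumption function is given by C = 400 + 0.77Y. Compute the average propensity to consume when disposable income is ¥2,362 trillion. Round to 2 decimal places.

APC = 0.94

C = 400 + 0.77(2362) = 2218.74
APC = C/Y = 2218.74/2362 = 0.94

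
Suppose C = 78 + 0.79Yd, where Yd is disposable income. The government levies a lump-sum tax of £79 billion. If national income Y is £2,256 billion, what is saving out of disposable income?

S = 379.17

Yd = Y − T = 2256 − 79 = 2177
C = 78 + 0.79(2177) = 78 + 1719.83 = 1797.83
S = Yd − C = 2177 − 1797.83 = 379.17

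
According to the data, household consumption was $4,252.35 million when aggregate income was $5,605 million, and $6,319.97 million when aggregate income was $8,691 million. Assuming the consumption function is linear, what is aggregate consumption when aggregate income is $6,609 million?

C = 4925.03

MPC = (6319.97 − 4252.35)/(8691 − 5605) = 2067.62/3086 = 0.67
a = 4252.35 − 0.67(5605) = 4252.35 − 3755.35 = 497
C = 497 + 0.67(6609) = 497 + 4428.03 = 4925.03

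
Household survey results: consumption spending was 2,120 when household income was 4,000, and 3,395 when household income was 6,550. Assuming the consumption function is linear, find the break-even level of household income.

MPC = (3395 − 2120)/(6550 − 4000) = 1275/2550 = 0.5
a = 2120 − 0.5(4000) = 2120 − 2000 = 120
Break-even: Y = a/(1−MPC) = 120/0.5 = 240

Y = 240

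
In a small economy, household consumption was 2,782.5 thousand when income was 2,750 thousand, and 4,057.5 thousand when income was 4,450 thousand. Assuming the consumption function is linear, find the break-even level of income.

MPC = (4057.5 − 2782.5)/(4450 − 2750) = 1275/1700 = 0.75
a = 2782.5 − 0.75(2750) = 2782.5 − 2062.5 = 720
Break-even: Y = a/(1−MPC) = 720/0.25 = 2880

Y = 2880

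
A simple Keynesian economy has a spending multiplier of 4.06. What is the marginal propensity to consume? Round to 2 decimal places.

k = 1/(1 − MPC), so 1 − MPC = 1/k = 1/4.06 = 0.2463
MPC = 1 − 0.2463 = 0.75

MPC = 0.75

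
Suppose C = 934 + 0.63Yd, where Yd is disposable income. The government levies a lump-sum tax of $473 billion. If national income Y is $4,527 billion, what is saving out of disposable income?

S = 565.98

Yd = Y − T = 4527 − 473 = 4054
C = 934 + 0.63(4054) = 934 + 2554.02 = 3488.02
S = Yd − C = 4054 − 3488.02 = 565.98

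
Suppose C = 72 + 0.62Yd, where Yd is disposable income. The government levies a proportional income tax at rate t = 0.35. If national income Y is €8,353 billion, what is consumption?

C = 3438.259

Yd = (1 − 0.35)(8353) = 0.65(8353) = 5429.45
C = 72 + 0.62(5429.45) = 72 + 3366.259 = 3438.259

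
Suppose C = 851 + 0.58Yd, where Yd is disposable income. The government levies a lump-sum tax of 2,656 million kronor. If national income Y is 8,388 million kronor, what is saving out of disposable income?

Yd = Y − T = 8388 − 2656 = 5732
C = 851 + 0.58(5732) = 851 + 3324.56 = 4175.56
S = Yd − C = 5732 − 4175.56 = 1556.44

S = 1556.44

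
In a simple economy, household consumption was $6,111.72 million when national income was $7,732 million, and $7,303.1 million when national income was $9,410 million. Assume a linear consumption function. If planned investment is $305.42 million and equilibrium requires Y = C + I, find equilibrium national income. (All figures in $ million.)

MPC = (7303.1 − 6111.72)/(9410 − 7732) = 1191.38/1678 = 0.71
a = 6111.72 − 0.71(7732) = 622
Equilibrium: Y = 622 + 0.71Y + 305.42
0.29Y = 927.42, so Y = 927.42/0.29 = 3198

Y = 3198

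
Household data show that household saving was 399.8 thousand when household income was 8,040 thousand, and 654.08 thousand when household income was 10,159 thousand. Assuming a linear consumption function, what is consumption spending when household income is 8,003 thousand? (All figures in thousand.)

C = 7607.64

MPS = ΔS/ΔY = (654.08 − 399.8)/(10159 − 8040) = 254.28/2119 = 0.12
MPC = 1 − MPS = 0.88
Autonomous saving = 399.8 − 0.12(8040) = -565, so a = 565
C = 565 + 0.88(8003) = 565 + 7042.64 = 7607.64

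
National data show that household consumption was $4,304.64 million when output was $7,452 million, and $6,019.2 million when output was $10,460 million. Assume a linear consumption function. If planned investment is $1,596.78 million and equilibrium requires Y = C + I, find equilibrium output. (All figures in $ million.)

Y = 3846

MPC = (6019.2 − 4304.64)/(10460 − 7452) = 1714.56/3008 = 0.57
a = 4304.64 − 0.57(7452) = 57
Equilibrium: Y = 57 + 0.57Y + 1596.78
0.43Y = 1653.78, so Y = 1653.78/0.43 = 3846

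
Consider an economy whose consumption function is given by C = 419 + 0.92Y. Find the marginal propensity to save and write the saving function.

MPS = 0.08; S = -419 + 0.08Y

MPS = 1 − MPC = 1 − 0.92 = 0.08
S = Y − C = -419 + 0.08Y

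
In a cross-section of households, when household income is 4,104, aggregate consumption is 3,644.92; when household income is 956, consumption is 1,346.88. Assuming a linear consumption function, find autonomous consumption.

MPC = ΔC/ΔY = (3644.92 − 1346.88)/(4104 − 956) = 2298.04/3148 = 0.73
a = C − MPC·Y = 1346.88 − 0.73(956) = 1346.88 − 697.88 = 649

a = 649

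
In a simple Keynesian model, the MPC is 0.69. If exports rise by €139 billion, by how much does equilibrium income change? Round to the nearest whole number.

The multiplier is 1/(1 − MPC) = 1/0.31.
ΔY = 139/0.31 = 448.39 ≈ 448

ΔY ≈ 448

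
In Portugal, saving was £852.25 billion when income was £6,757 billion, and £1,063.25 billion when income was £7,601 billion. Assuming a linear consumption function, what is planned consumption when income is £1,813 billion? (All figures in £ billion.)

MPS = ΔS/ΔY = (1063.25 − 852.25)/(7601 − 6757) = 211/844 = 0.25
MPC = 1 − MPS = 0.75
Autonomous saving = 852.25 − 0.25(6757) = -837, so a = 837
C = 837 + 0.75(1813) = 837 + 1359.75 = 2196.75

C = 2196.75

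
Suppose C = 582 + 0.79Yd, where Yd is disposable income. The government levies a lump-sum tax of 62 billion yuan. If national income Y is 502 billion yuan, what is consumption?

Yd = Y − T = 502 − 62 = 440
C = 582 + 0.79(440) = 582 + 347.6 = 929.6

C = 929.6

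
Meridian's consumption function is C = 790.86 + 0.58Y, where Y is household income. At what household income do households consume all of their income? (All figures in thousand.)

At break-even, C = Y: 790.86 + 0.58Y = Y
0.42Y = 790.86, so Y = 790.86/0.42 = 1883

Y = 1883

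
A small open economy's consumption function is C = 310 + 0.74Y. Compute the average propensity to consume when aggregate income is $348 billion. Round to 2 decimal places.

C = 310 + 0.74(348) = 567.52
APC = C/Y = 567.52/348 = 1.63

APC = 1.63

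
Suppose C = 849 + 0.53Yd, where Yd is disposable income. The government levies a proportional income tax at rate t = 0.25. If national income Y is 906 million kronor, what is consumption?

Yd = (1 − 0.25)(906) = 0.75(906) = 679.5
C = 849 + 0.53(679.5) = 849 + 360.135 = 1209.135

C = 1209.135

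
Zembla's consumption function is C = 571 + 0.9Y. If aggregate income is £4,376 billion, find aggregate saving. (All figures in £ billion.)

S = -133.4

C = 571 + 0.9(4376) = 571 + 3938.4 = 4509.4
S = Y − C = 4376 − 4509.4 = -133.4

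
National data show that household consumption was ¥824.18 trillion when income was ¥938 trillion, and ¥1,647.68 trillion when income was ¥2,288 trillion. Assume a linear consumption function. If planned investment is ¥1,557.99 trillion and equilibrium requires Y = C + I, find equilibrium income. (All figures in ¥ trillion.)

Y = 4641

MPC = (1647.68 − 824.18)/(2288 − 938) = 823.5/1350 = 0.61
a = 824.18 − 0.61(938) = 252
Equilibrium: Y = 252 + 0.61Y + 1557.99
0.39Y = 1809.99, so Y = 1809.99/0.39 = 4641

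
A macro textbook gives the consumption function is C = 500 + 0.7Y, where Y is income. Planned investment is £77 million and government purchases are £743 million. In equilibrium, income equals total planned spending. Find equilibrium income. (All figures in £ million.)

Y = 4400

Y = C + I + G = 500 + 0.7Y + 77 + 743
Y − 0.7Y = 1320
0.3Y = 1320, so Y = 1320/0.3 = 4400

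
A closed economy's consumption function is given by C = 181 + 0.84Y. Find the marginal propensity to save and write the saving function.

MPS = 0.16; S = -181 + 0.16Y

MPS = 1 − MPC = 1 − 0.84 = 0.16
S = Y − C = -181 + 0.16Y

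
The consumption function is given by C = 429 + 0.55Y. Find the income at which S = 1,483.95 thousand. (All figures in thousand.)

Y = 4251

S = Y − C = -429 + 0.45Y
-429 + 0.45Y = 1483.95, so 0.45Y = 1912.95 and Y = 4251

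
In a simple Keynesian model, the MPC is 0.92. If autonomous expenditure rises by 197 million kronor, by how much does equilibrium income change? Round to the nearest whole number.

The multiplier is 1/(1 − MPC) = 1/0.08.
ΔY = 197/0.08 = 2462.50 ≈ 2463

ΔY ≈ 2463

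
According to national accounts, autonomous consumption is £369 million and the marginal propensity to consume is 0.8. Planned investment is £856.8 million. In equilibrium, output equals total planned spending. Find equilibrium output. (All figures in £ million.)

Y = 6129

Y = C + I = 369 + 0.8Y + 856.8
Y − 0.8Y = 1225.8
0.2Y = 1225.8, so Y = 1225.8/0.2 = 6129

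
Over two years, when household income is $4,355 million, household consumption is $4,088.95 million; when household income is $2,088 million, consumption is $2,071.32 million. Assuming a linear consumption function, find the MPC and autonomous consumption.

MPC = ΔC/ΔY = (4088.95 − 2071.32)/(4355 − 2088) = 2017.63/2267 = 0.89
a = C − MPC·Y = 2071.32 − 0.89(2088) = 2071.32 − 1858.32 = 213

MPC = 0.89; a = 213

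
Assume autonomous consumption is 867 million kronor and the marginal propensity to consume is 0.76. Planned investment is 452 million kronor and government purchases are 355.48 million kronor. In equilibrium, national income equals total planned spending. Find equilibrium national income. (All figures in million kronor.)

Y = 6977

Y = C + I + G = 867 + 0.76Y + 452 + 355.48
Y − 0.76Y = 1674.48
0.24Y = 1674.48, so Y = 1674.48/0.24 = 6977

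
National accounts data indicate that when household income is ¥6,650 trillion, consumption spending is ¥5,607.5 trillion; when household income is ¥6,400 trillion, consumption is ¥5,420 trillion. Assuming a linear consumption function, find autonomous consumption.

MPC = ΔC/ΔY = (5607.5 − 5420)/(6650 − 6400) = 187.5/250 = 0.75
a = C − MPC·Y = 5420 − 0.75(6400) = 5420 − 4800 = 620

a = 620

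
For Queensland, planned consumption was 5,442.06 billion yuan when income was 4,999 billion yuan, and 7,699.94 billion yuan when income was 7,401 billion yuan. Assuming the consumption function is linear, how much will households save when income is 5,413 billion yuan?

S = -418.22

MPC = (7699.94 − 5442.06)/(7401 − 4999) = 2257.88/2402 = 0.94
a = 5442.06 − 0.94(4999) = 5442.06 − 4699.06 = 743
C = 743 + 0.94(5413) = 5831.22
S = 5413 − 5831.22 = -418.22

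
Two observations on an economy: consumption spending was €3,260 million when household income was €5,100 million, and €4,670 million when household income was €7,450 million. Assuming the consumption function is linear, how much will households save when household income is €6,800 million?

S = 2520

MPC = (4670 − 3260)/(7450 − 5100) = 1410/2350 = 0.6
a = 3260 − 0.6(5100) = 3260 − 3060 = 200
C = 200 + 0.6(6800) = 4280
S = 6800 − 4280 = 2520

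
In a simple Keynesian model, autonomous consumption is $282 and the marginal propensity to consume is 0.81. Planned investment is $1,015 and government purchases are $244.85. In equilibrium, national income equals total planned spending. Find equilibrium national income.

Y = C + I + G = 282 + 0.81Y + 1015 + 244.85
Y − 0.81Y = 1541.85
0.19Y = 1541.85, so Y = 1541.85/0.19 = 8115

Y = 8115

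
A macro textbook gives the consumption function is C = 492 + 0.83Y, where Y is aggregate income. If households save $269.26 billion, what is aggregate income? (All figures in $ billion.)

Y = 4478

S = Y − C = -492 + 0.17Y
-492 + 0.17Y = 269.26, so 0.17Y = 761.26 and Y = 4478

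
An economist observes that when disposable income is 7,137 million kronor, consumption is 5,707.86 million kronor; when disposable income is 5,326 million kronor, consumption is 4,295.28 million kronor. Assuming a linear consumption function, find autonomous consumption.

a = 141

MPC = ΔC/ΔY = (5707.86 − 4295.28)/(7137 − 5326) = 1412.58/1811 = 0.78
a = C − MPC·Y = 4295.28 − 0.78(5326) = 4295.28 − 4154.28 = 141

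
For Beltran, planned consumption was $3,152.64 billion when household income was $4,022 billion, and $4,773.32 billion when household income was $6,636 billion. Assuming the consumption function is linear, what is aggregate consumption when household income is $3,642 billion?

C = 2917.04

MPC = (4773.32 − 3152.64)/(6636 − 4022) = 1620.68/2614 = 0.62
a = 3152.64 − 0.62(4022) = 3152.64 − 2493.64 = 659
C = 659 + 0.62(3642) = 659 + 2258.04 = 2917.04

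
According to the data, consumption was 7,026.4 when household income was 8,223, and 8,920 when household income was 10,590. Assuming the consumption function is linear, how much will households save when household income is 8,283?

MPC = (8920 − 7026.4)/(10590 − 8223) = 1893.6/2367 = 0.8
a = 7026.4 − 0.8(8223) = 7026.4 − 6578.4 = 448
C = 448 + 0.8(8283) = 7074.4
S = 8283 − 7074.4 = 1208.6

S = 1208.6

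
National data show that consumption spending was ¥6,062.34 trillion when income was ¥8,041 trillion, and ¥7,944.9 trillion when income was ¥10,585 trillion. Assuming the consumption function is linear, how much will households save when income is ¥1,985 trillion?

MPC = (7944.9 − 6062.34)/(10585 − 8041) = 1882.56/2544 = 0.74
a = 6062.34 − 0.74(8041) = 6062.34 − 5950.34 = 112
C = 112 + 0.74(1985) = 1580.9
S = 1985 − 1580.9 = 404.1

S = 404.1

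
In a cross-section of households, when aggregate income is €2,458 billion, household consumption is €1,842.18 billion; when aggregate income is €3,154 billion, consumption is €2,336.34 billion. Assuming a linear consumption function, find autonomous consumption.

a = 97

MPC = ΔC/ΔY = (2336.34 − 1842.18)/(3154 − 2458) = 494.16/696 = 0.71
a = C − MPC·Y = 1842.18 − 0.71(2458) = 1842.18 − 1745.18 = 97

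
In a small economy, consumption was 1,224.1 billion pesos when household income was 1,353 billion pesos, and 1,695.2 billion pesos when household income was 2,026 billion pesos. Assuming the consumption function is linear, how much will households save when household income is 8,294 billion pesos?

MPC = (1695.2 − 1224.1)/(2026 − 1353) = 471.1/673 = 0.7
a = 1224.1 − 0.7(1353) = 1224.1 − 947.1 = 277
C = 277 + 0.7(8294) = 6082.8
S = 8294 − 6082.8 = 2211.2

S = 2211.2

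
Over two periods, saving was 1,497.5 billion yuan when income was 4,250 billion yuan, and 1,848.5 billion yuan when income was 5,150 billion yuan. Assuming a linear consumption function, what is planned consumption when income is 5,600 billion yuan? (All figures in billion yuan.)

MPS = ΔS/ΔY = (1848.5 − 1497.5)/(5150 − 4250) = 351/900 = 0.39
MPC = 1 − MPS = 0.61
Autonomous saving = 1497.5 − 0.39(4250) = -160, so a = 160
C = 160 + 0.61(5600) = 160 + 3416 = 3576

C = 3576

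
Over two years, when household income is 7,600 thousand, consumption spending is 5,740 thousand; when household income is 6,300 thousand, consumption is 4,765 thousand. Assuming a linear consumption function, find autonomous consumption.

MPC = ΔC/ΔY = (5740 − 4765)/(7600 − 6300) = 975/1300 = 0.75
a = C − MPC·Y = 4765 − 0.75(6300) = 4765 − 4725 = 40

a = 40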